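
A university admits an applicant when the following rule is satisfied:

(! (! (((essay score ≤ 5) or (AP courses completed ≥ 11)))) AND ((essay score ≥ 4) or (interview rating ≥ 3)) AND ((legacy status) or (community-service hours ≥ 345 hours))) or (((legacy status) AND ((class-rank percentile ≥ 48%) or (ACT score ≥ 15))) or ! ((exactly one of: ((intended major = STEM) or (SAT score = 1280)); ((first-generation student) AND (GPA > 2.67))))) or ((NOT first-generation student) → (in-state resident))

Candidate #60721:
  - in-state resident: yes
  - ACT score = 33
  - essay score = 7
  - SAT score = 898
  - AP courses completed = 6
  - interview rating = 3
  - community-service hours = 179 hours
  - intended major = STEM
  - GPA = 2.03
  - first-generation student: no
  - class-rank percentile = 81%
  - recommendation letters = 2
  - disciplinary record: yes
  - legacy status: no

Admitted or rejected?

Atomic conditions:
  essay score ≤ 5: 7 ≤ 5 is false
  AP courses completed ≥ 11: 6 ≥ 11 is false
  essay score ≥ 4: 7 ≥ 4 is true
  interview rating ≥ 3: 3 ≥ 3 is true
  legacy status: no → false
  community-service hours ≥ 345 hours: 179 ≥ 345 is false
  class-rank percentile ≥ 48%: 81 ≥ 48 is true
  ACT score ≥ 15: 33 ≥ 15 is true
  intended major = STEM: STEM == STEM is true
  SAT score = 1280: 898 == 1280 is false
  first-generation student: no → false
  GPA > 2.67: 2.03 > 2.67 is false
  NOT first-generation student: no → true
  in-state resident: yes → true
Combine:
[1.1.1.1] false OR false = false
[1.1.1] NOT false = true
[1.1] NOT true = false
[1.2] true OR true = true
[1.3] false OR false = false
[1] false AND true AND false = false
[2.1.2] true OR true = true
[2.1] false AND true = false
[2.2.1.1] true OR false = true
[2.2.1.2] false AND false = false
[2.2.1] exactly-one(true, false) = true
[2.2] NOT true = false
[2] false OR false = false
[3] true → true = true
[root] false OR false OR true = true
Overall: true → admitted

Admitted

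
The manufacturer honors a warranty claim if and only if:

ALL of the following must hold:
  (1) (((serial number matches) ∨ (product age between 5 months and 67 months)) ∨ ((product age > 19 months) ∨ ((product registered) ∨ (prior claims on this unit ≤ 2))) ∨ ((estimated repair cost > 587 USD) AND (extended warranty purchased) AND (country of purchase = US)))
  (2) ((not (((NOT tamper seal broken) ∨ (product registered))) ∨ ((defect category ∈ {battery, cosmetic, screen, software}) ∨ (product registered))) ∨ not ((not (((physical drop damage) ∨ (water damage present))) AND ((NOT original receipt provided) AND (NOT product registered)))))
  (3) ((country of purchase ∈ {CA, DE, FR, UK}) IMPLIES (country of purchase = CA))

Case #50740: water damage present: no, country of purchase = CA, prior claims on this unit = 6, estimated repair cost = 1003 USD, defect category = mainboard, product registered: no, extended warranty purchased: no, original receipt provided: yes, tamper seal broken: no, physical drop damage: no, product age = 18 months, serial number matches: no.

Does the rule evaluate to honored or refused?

Atomic conditions:
  serial number matches: no → false
  product age between 5 months and 67 months: 18 in [5, 67] is true
  product age > 19 months: 18 > 19 is false
  product registered: no → false
  prior claims on this unit ≤ 2: 6 ≤ 2 is false
  estimated repair cost > 587 USD: 1003 > 587 is true
  extended warranty purchased: no → false
  country of purchase = US: CA == US is false
  NOT tamper seal broken: no → true
  defect category ∈ {battery, cosmetic, screen, software}: mainboard is not in the set → false
  physical drop damage: no → false
  water damage present: no → false
  NOT original receipt provided: yes → false
  NOT product registered: no → true
  country of purchase ∈ {CA, DE, FR, UK}: CA is in the set → true
  country of purchase = CA: CA == CA is true
Combine:
[1.1] false OR true = true
[1.2.2] false OR false = false
[1.2] false OR false = false
[1.3] true AND false AND false = false
[1] true OR false OR false = true
[2.1.1.1] true OR false = true
[2.1.1] NOT true = false
[2.1.2] false OR false = false
[2.1] false OR false = false
[2.2.1.1.1] false OR false = false
[2.2.1.1] NOT false = true
[2.2.1.2] false AND true = false
[2.2.1] true AND false = false
[2.2] NOT false = true
[2] false OR true = true
[3] true → true = true
[root] true AND true AND true = true
Overall: true → honored

Honored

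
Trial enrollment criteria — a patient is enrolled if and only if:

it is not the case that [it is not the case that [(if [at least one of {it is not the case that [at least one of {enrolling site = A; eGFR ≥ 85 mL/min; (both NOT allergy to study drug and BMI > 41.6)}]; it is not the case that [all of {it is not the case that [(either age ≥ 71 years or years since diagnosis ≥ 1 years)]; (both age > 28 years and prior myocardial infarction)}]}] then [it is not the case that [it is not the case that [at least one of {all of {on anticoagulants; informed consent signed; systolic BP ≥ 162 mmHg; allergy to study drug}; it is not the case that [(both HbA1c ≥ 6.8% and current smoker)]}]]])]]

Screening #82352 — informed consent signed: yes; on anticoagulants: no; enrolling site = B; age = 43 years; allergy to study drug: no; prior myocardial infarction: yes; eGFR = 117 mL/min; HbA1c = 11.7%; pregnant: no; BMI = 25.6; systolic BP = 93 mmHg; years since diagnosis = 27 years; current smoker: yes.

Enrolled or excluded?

Atomic conditions:
  enrolling site = A: B == A is false
  eGFR ≥ 85 mL/min: 117 ≥ 85 is true
  NOT allergy to study drug: no → true
  BMI > 41.6: 25.6 > 41.6 is false
  age ≥ 71 years: 43 ≥ 71 is false
  years since diagnosis ≥ 1 years: 27 ≥ 1 is true
  age > 28 years: 43 > 28 is true
  prior myocardial infarction: yes → true
  on anticoagulants: no → false
  informed consent signed: yes → true
  systolic BP ≥ 162 mmHg: 93 ≥ 162 is false
  allergy to study drug: no → false
  HbA1c ≥ 6.8%: 11.7 ≥ 6.8 is true
  current smoker: yes → true
Combine:
[1.1.1.1.1.3] true AND false = false
[1.1.1.1.1] false OR true OR false = true
[1.1.1.1] NOT true = false
[1.1.1.2.1.1.1] false OR true = true
[1.1.1.2.1.1] NOT true = false
[1.1.1.2.1.2] true AND true = true
[1.1.1.2.1] false AND true = false
[1.1.1.2] NOT false = true
[1.1.1] false OR true = true
[1.1.2.1.1.1] false AND true AND false AND false = false
[1.1.2.1.1.2.1] true AND true = true
[1.1.2.1.1.2] NOT true = false
[1.1.2.1.1] false OR false = false
[1.1.2.1] NOT false = true
[1.1.2] NOT true = false
[1.1] true → false = false
[1] NOT false = true
[root] NOT true = false
Overall: false → excluded

Excluded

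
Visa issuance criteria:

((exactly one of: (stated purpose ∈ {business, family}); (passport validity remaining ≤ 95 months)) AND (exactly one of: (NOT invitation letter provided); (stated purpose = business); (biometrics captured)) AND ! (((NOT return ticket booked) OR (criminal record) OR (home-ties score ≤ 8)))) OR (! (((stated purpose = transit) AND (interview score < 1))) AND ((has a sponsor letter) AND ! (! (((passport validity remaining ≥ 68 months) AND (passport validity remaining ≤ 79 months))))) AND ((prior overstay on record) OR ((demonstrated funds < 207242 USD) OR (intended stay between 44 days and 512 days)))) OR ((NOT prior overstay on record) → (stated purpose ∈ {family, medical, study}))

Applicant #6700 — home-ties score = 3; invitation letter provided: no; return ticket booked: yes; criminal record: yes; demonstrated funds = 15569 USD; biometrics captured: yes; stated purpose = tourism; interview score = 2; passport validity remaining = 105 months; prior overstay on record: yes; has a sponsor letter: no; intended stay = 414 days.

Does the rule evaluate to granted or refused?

Granted

Atomic conditions:
  stated purpose ∈ {business, family}: tourism is not in the set → false
  passport validity remaining ≤ 95 months: 105 ≤ 95 is false
  NOT invitation letter provided: no → true
  stated purpose = business: tourism == business is false
  biometrics captured: yes → true
  NOT return ticket booked: yes → false
  criminal record: yes → true
  home-ties score ≤ 8: 3 ≤ 8 is true
  stated purpose = transit: tourism == transit is false
  interview score < 1: 2 < 1 is false
  has a sponsor letter: no → false
  passport validity remaining ≥ 68 months: 105 ≥ 68 is true
  passport validity remaining ≤ 79 months: 105 ≤ 79 is false
  prior overstay on record: yes → true
  demonstrated funds < 207242 USD: 15569 < 207242 is true
  intended stay between 44 days and 512 days: 414 in [44, 512] is true
  NOT prior overstay on record: yes → false
  stated purpose ∈ {family, medical, study}: tourism is not in the set → false
Combine:
[1.1] exactly-one(false, false) = false
[1.2] exactly-one(true, false, true) = false
[1.3.1] false OR true OR true = true
[1.3] NOT true = false
[1] false AND false AND false = false
[2.1.1] false AND false = false
[2.1] NOT false = true
[2.2.2.1.1] true AND false = false
[2.2.2.1] NOT false = true
[2.2.2] NOT true = false
[2.2] false AND false = false
[2.3.2] true OR true = true
[2.3] true OR true = true
[2] true AND false AND true = false
[3] false → false (antecedent false ⇒ implication holds) = true
[root] false OR false OR true = true
Overall: true → granted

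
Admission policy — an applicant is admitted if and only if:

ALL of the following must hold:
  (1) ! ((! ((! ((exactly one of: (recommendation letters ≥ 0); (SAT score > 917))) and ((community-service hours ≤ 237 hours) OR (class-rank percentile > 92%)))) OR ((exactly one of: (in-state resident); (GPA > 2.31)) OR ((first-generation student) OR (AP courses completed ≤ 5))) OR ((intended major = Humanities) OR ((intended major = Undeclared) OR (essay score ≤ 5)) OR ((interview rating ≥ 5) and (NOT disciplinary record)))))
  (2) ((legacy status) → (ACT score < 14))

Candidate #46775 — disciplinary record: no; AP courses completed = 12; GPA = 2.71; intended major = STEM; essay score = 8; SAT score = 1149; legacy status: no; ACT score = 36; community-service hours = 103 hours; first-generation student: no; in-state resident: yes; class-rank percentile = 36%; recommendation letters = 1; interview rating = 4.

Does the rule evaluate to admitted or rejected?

Atomic conditions:
  recommendation letters ≥ 0: 1 ≥ 0 is true
  SAT score > 917: 1149 > 917 is true
  community-service hours ≤ 237 hours: 103 ≤ 237 is true
  class-rank percentile > 92%: 36 > 92 is false
  in-state resident: yes → true
  GPA > 2.31: 2.71 > 2.31 is true
  first-generation student: no → false
  AP courses completed ≤ 5: 12 ≤ 5 is false
  intended major = Humanities: STEM == Humanities is false
  intended major = Undeclared: STEM == Undeclared is false
  essay score ≤ 5: 8 ≤ 5 is false
  interview rating ≥ 5: 4 ≥ 5 is false
  NOT disciplinary record: no → true
  legacy status: no → false
  ACT score < 14: 36 < 14 is false
Combine:
[1.1.1.1.1.1] exactly-one(true, true) = false
[1.1.1.1.1] NOT false = true
[1.1.1.1.2] true OR false = true
[1.1.1.1] true AND true = true
[1.1.1] NOT true = false
[1.1.2.1] exactly-one(true, true) = false
[1.1.2.2] false OR false = false
[1.1.2] false OR false = false
[1.1.3.2] false OR false = false
[1.1.3.3] false AND true = false
[1.1.3] false OR false OR false = false
[1.1] false OR false OR false = false
[1] NOT false = true
[2] false → false (antecedent false ⇒ implication holds) = true
[root] true AND true = true
Overall: true → admitted

Admitted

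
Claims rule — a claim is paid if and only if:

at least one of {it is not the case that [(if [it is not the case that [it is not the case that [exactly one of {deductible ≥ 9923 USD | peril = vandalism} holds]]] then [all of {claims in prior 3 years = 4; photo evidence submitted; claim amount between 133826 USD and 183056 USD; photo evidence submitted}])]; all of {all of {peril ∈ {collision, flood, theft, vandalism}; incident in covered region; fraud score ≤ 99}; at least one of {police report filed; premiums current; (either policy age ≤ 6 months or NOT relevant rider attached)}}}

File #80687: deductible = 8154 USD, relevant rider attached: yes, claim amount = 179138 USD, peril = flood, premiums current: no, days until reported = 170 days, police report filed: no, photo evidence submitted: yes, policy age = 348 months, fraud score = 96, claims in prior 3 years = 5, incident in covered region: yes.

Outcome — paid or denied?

Atomic conditions:
  deductible ≥ 9923 USD: 8154 ≥ 9923 is false
  peril = vandalism: flood == vandalism is false
  claims in prior 3 years = 4: 5 == 4 is false
  photo evidence submitted: yes → true
  claim amount between 133826 USD and 183056 USD: 179138 in [133826, 183056] is true
  peril ∈ {collision, flood, theft, vandalism}: flood is in the set → true
  incident in covered region: yes → true
  fraud score ≤ 99: 96 ≤ 99 is true
  police report filed: no → false
  premiums current: no → false
  policy age ≤ 6 months: 348 ≤ 6 is false
  NOT relevant rider attached: yes → false
Combine:
[1.1.1.1.1] exactly-one(false, false) = false
[1.1.1.1] NOT false = true
[1.1.1] NOT true = false
[1.1.2] false AND true AND true AND true = false
[1.1] false → false (antecedent false ⇒ implication holds) = true
[1] NOT true = false
[2.1] true AND true AND true = true
[2.2.3] false OR false = false
[2.2] false OR false OR false = false
[2] true AND false = false
[root] false OR false = false
Overall: false → denied

Denied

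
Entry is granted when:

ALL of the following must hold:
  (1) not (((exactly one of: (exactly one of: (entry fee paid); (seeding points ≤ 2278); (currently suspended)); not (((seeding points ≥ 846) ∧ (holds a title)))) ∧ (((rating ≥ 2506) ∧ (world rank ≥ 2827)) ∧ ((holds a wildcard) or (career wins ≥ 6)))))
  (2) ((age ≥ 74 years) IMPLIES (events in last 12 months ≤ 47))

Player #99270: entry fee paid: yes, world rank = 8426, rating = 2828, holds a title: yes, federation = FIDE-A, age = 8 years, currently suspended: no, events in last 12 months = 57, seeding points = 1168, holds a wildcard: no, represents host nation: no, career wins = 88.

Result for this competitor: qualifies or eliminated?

Atomic conditions:
  entry fee paid: yes → true
  seeding points ≤ 2278: 1168 ≤ 2278 is true
  currently suspended: no → false
  seeding points ≥ 846: 1168 ≥ 846 is true
  holds a title: yes → true
  rating ≥ 2506: 2828 ≥ 2506 is true
  world rank ≥ 2827: 8426 ≥ 2827 is true
  holds a wildcard: no → false
  career wins ≥ 6: 88 ≥ 6 is true
  age ≥ 74 years: 8 ≥ 74 is false
  events in last 12 months ≤ 47: 57 ≤ 47 is false
Combine:
[1.1.1.1] exactly-one(true, true, false) = false
[1.1.1.2.1] true AND true = true
[1.1.1.2] NOT true = false
[1.1.1] exactly-one(false, false) = false
[1.1.2.1] true AND true = true
[1.1.2.2] false OR true = true
[1.1.2] true AND true = true
[1.1] false AND true = false
[1] NOT false = true
[2] false → false (antecedent false ⇒ implication holds) = true
[root] true AND true = true
Overall: true → qualifies

Qualifies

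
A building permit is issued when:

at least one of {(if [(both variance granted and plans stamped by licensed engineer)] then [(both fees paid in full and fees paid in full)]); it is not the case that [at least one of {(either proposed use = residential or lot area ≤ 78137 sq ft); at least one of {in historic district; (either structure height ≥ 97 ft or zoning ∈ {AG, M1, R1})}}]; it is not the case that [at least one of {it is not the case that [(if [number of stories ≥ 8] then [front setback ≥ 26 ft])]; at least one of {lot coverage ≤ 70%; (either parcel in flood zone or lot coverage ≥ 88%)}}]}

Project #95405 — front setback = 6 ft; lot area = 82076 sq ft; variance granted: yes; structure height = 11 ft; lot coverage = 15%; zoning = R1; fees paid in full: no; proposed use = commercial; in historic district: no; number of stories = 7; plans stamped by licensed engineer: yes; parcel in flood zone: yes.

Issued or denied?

Atomic conditions:
  variance granted: yes → true
  plans stamped by licensed engineer: yes → true
  fees paid in full: no → false
  proposed use = residential: commercial == residential is false
  lot area ≤ 78137 sq ft: 82076 ≤ 78137 is false
  in historic district: no → false
  structure height ≥ 97 ft: 11 ≥ 97 is false
  zoning ∈ {AG, M1, R1}: R1 is in the set → true
  number of stories ≥ 8: 7 ≥ 8 is false
  front setback ≥ 26 ft: 6 ≥ 26 is false
  lot coverage ≤ 70%: 15 ≤ 70 is true
  parcel in flood zone: yes → true
  lot coverage ≥ 88%: 15 ≥ 88 is false
Combine:
[1.1] true AND true = true
[1.2] false AND false = false
[1] true → false = false
[2.1.1] false OR false = false
[2.1.2.2] false OR true = true
[2.1.2] false OR true = true
[2.1] false OR true = true
[2] NOT true = false
[3.1.1.1] false → false (antecedent false ⇒ implication holds) = true
[3.1.1] NOT true = false
[3.1.2.2] true OR false = true
[3.1.2] true OR true = true
[3.1] false OR true = true
[3] NOT true = false
[root] false OR false OR false = false
Overall: false → denied

Denied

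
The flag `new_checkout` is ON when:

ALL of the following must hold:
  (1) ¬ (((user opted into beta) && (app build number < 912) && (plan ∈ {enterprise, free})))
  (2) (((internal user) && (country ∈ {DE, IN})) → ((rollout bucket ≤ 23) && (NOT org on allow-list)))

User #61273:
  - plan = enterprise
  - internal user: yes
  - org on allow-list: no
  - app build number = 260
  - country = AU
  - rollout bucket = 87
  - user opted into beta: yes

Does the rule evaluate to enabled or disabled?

Atomic conditions:
  user opted into beta: yes → true
  app build number < 912: 260 < 912 is true
  plan ∈ {enterprise, free}: enterprise is in the set → true
  internal user: yes → true
  country ∈ {DE, IN}: AU is not in the set → false
  rollout bucket ≤ 23: 87 ≤ 23 is false
  NOT org on allow-list: no → true
Combine:
[1.1] true AND true AND true = true
[1] NOT true = false
[2.1] true AND false = false
[2.2] false AND true = false
[2] false → false (antecedent false ⇒ implication holds) = true
[root] false AND true = false
Overall: false → disabled

Disabled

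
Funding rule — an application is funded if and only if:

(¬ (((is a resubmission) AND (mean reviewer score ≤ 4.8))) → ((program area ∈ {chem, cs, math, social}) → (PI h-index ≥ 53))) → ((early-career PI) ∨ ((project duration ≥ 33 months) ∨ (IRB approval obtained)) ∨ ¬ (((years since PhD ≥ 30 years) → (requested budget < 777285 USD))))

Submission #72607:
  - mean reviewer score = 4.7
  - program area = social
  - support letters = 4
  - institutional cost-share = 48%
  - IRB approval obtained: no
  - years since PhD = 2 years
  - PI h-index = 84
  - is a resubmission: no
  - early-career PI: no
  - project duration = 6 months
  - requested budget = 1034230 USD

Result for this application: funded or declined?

Declined

Atomic conditions:
  is a resubmission: no → false
  mean reviewer score ≤ 4.8: 4.7 ≤ 4.8 is true
  program area ∈ {chem, cs, math, social}: social is in the set → true
  PI h-index ≥ 53: 84 ≥ 53 is true
  early-career PI: no → false
  project duration ≥ 33 months: 6 ≥ 33 is false
  IRB approval obtained: no → false
  years since PhD ≥ 30 years: 2 ≥ 30 is false
  requested budget < 777285 USD: 1034230 < 777285 is false
Combine:
[1.1.1] false AND true = false
[1.1] NOT false = true
[1.2] true → true = true
[1] true → true = true
[2.2] false OR false = false
[2.3.1] false → false (antecedent false ⇒ implication holds) = true
[2.3] NOT true = false
[2] false OR false OR false = false
[root] true → false = false
Overall: false → declined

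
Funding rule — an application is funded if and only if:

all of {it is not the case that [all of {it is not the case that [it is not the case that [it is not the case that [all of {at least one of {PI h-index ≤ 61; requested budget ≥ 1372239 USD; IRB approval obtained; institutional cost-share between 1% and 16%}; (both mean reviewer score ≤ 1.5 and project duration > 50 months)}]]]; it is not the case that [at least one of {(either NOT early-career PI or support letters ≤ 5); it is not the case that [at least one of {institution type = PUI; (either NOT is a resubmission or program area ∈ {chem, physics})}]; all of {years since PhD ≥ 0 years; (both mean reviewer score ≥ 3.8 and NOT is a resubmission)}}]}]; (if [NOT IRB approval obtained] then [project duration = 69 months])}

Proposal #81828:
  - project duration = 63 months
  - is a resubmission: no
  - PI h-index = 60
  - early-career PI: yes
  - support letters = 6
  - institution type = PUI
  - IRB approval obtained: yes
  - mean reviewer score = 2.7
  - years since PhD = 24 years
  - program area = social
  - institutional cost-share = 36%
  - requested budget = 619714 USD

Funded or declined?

Atomic conditions:
  PI h-index ≤ 61: 60 ≤ 61 is true
  requested budget ≥ 1372239 USD: 619714 ≥ 1372239 is false
  IRB approval obtained: yes → true
  institutional cost-share between 1% and 16%: 36 in [1, 16] is false
  mean reviewer score ≤ 1.5: 2.7 ≤ 1.5 is false
  project duration > 50 months: 63 > 50 is true
  NOT early-career PI: yes → false
  support letters ≤ 5: 6 ≤ 5 is false
  institution type = PUI: PUI == PUI is true
  NOT is a resubmission: no → true
  program area ∈ {chem, physics}: social is not in the set → false
  years since PhD ≥ 0 years: 24 ≥ 0 is true
  mean reviewer score ≥ 3.8: 2.7 ≥ 3.8 is false
  NOT IRB approval obtained: yes → false
  project duration = 69 months: 63 == 69 is false
Combine:
[1.1.1.1.1.1.1] true OR false OR true OR false = true
[1.1.1.1.1.1.2] false AND true = false
[1.1.1.1.1.1] true AND false = false
[1.1.1.1.1] NOT false = true
[1.1.1.1] NOT true = false
[1.1.1] NOT false = true
[1.1.2.1.1] false OR false = false
[1.1.2.1.2.1.2] true OR false = true
[1.1.2.1.2.1] true OR true = true
[1.1.2.1.2] NOT true = false
[1.1.2.1.3.2] false AND true = false
[1.1.2.1.3] true AND false = false
[1.1.2.1] false OR false OR false = false
[1.1.2] NOT false = true
[1.1] true AND true = true
[1] NOT true = false
[2] false → false (antecedent false ⇒ implication holds) = true
[root] false AND true = false
Overall: false → declined

Declined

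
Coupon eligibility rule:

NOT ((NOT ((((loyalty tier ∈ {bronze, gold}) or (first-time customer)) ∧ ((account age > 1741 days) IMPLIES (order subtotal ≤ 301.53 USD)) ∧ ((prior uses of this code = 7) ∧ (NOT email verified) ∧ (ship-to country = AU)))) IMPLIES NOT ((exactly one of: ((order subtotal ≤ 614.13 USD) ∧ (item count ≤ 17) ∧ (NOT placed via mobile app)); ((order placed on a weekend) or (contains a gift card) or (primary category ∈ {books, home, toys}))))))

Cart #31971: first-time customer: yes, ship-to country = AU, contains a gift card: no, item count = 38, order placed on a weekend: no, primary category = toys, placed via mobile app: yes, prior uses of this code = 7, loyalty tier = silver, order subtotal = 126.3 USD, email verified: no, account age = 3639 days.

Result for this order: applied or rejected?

Rejected

Atomic conditions:
  loyalty tier ∈ {bronze, gold}: silver is not in the set → false
  first-time customer: yes → true
  account age > 1741 days: 3639 > 1741 is true
  order subtotal ≤ 301.53 USD: 126.3 ≤ 301.53 is true
  prior uses of this code = 7: 7 == 7 is true
  NOT email verified: no → true
  ship-to country = AU: AU == AU is true
  order subtotal ≤ 614.13 USD: 126.3 ≤ 614.13 is true
  item count ≤ 17: 38 ≤ 17 is false
  NOT placed via mobile app: yes → false
  order placed on a weekend: no → false
  contains a gift card: no → false
  primary category ∈ {books, home, toys}: toys is in the set → true
Combine:
[1.1.1.1] false OR true = true
[1.1.1.2] true → true = true
[1.1.1.3] true AND true AND true = true
[1.1.1] true AND true AND true = true
[1.1] NOT true = false
[1.2.1.1] true AND false AND false = false
[1.2.1.2] false OR false OR true = true
[1.2.1] exactly-one(false, true) = true
[1.2] NOT true = false
[1] false → false (antecedent false ⇒ implication holds) = true
[root] NOT true = false
Overall: false → rejected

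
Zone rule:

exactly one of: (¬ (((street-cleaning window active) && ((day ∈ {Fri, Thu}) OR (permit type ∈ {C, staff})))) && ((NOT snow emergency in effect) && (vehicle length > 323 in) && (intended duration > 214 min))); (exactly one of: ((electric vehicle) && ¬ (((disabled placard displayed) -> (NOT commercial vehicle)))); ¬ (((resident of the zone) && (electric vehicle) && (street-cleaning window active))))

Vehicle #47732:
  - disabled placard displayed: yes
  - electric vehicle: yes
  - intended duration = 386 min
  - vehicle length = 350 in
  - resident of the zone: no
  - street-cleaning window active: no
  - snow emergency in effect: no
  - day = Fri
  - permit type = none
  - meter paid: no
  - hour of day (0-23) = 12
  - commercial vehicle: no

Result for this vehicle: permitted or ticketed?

Atomic conditions:
  street-cleaning window active: no → false
  day ∈ {Fri, Thu}: Fri is in the set → true
  permit type ∈ {C, staff}: none is not in the set → false
  NOT snow emergency in effect: no → true
  vehicle length > 323 in: 350 > 323 is true
  intended duration > 214 min: 386 > 214 is true
  electric vehicle: yes → true
  disabled placard displayed: yes → true
  NOT commercial vehicle: no → true
  resident of the zone: no → false
Combine:
[1.1.1.2] true OR false = true
[1.1.1] false AND true = false
[1.1] NOT false = true
[1.2] true AND true AND true = true
[1] true AND true = true
[2.1.2.1] true → true = true
[2.1.2] NOT true = false
[2.1] true AND false = false
[2.2.1] false AND true AND false = false
[2.2] NOT false = true
[2] exactly-one(false, true) = true
[root] exactly-one(true, true) = false
Overall: false → ticketed

Ticketed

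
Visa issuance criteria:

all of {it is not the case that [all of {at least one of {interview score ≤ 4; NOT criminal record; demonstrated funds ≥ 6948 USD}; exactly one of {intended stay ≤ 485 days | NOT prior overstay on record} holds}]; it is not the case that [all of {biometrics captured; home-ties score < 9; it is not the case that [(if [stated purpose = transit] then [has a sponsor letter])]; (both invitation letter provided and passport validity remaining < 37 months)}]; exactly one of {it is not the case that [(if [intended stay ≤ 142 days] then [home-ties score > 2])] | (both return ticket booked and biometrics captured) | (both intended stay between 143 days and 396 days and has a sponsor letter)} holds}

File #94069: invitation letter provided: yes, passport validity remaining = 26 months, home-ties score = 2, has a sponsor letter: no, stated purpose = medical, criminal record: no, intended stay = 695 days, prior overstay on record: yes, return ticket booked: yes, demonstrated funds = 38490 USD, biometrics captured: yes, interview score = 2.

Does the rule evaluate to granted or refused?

Granted

Atomic conditions:
  interview score ≤ 4: 2 ≤ 4 is true
  NOT criminal record: no → true
  demonstrated funds ≥ 6948 USD: 38490 ≥ 6948 is true
  intended stay ≤ 485 days: 695 ≤ 485 is false
  NOT prior overstay on record: yes → false
  biometrics captured: yes → true
  home-ties score < 9: 2 < 9 is true
  stated purpose = transit: medical == transit is false
  has a sponsor letter: no → false
  invitation letter provided: yes → true
  passport validity remaining < 37 months: 26 < 37 is true
  intended stay ≤ 142 days: 695 ≤ 142 is false
  home-ties score > 2: 2 > 2 is false
  return ticket booked: yes → true
  intended stay between 143 days and 396 days: 695 in [143, 396] is false
Combine:
[1.1.1] true OR true OR true = true
[1.1.2] exactly-one(false, false) = false
[1.1] true AND false = false
[1] NOT false = true
[2.1.3.1] false → false (antecedent false ⇒ implication holds) = true
[2.1.3] NOT true = false
[2.1.4] true AND true = true
[2.1] true AND true AND false AND true = false
[2] NOT false = true
[3.1.1] false → false (antecedent false ⇒ implication holds) = true
[3.1] NOT true = false
[3.2] true AND true = true
[3.3] false AND false = false
[3] exactly-one(false, true, false) = true
[root] true AND true AND true = true
Overall: true → granted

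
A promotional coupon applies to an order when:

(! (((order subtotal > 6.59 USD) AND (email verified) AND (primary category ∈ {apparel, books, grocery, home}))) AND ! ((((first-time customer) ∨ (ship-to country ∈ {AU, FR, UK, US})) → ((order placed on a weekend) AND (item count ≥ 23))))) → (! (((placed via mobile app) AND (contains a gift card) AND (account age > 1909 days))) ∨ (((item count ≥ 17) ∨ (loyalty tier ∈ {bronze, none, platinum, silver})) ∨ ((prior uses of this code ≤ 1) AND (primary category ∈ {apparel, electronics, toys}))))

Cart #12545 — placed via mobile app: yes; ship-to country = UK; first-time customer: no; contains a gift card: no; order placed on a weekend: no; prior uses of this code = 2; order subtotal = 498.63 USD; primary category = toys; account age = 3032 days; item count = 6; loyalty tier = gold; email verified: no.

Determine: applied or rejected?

Atomic conditions:
  order subtotal > 6.59 USD: 498.63 > 6.59 is true
  email verified: no → false
  primary category ∈ {apparel, books, grocery, home}: toys is not in the set → false
  first-time customer: no → false
  ship-to country ∈ {AU, FR, UK, US}: UK is in the set → true
  order placed on a weekend: no → false
  item count ≥ 23: 6 ≥ 23 is false
  placed via mobile app: yes → true
  contains a gift card: no → false
  account age > 1909 days: 3032 > 1909 is true
  item count ≥ 17: 6 ≥ 17 is false
  loyalty tier ∈ {bronze, none, platinum, silver}: gold is not in the set → false
  prior uses of this code ≤ 1: 2 ≤ 1 is false
  primary category ∈ {apparel, electronics, toys}: toys is in the set → true
Combine:
[1.1.1] true AND false AND false = false
[1.1] NOT false = true
[1.2.1.1] false OR true = true
[1.2.1.2] false AND false = false
[1.2.1] true → false = false
[1.2] NOT false = true
[1] true AND true = true
[2.1.1] true AND false AND true = false
[2.1] NOT false = true
[2.2.1] false OR false = false
[2.2.2] false AND true = false
[2.2] false OR false = false
[2] true OR false = true
[root] true → true = true
Overall: true → applied

Applied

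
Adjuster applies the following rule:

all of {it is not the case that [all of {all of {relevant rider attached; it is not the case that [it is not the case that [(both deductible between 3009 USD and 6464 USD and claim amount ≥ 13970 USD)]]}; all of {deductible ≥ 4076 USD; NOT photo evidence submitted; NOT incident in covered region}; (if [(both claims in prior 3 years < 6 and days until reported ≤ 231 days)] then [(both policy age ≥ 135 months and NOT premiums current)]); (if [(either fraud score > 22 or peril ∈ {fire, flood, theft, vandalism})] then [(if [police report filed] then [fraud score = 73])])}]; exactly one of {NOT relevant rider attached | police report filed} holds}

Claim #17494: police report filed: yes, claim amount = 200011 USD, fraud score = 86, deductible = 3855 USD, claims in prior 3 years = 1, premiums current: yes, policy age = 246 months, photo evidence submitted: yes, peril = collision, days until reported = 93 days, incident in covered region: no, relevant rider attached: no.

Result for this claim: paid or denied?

Atomic conditions:
  relevant rider attached: no → false
  deductible between 3009 USD and 6464 USD: 3855 in [3009, 6464] is true
  claim amount ≥ 13970 USD: 200011 ≥ 13970 is true
  deductible ≥ 4076 USD: 3855 ≥ 4076 is false
  NOT photo evidence submitted: yes → false
  NOT incident in covered region: no → true
  claims in prior 3 years < 6: 1 < 6 is true
  days until reported ≤ 231 days: 93 ≤ 231 is true
  policy age ≥ 135 months: 246 ≥ 135 is true
  NOT premiums current: yes → false
  fraud score > 22: 86 > 22 is true
  peril ∈ {fire, flood, theft, vandalism}: collision is not in the set → false
  police report filed: yes → true
  fraud score = 73: 86 == 73 is false
  NOT relevant rider attached: no → true
Combine:
[1.1.1.2.1.1] true AND true = true
[1.1.1.2.1] NOT true = false
[1.1.1.2] NOT false = true
[1.1.1] false AND true = false
[1.1.2] false AND false AND true = false
[1.1.3.1] true AND true = true
[1.1.3.2] true AND false = false
[1.1.3] true → false = false
[1.1.4.1] true OR false = true
[1.1.4.2] true → false = false
[1.1.4] true → false = false
[1.1] false AND false AND false AND false = false
[1] NOT false = true
[2] exactly-one(true, true) = false
[root] true AND false = false
Overall: false → denied

Denied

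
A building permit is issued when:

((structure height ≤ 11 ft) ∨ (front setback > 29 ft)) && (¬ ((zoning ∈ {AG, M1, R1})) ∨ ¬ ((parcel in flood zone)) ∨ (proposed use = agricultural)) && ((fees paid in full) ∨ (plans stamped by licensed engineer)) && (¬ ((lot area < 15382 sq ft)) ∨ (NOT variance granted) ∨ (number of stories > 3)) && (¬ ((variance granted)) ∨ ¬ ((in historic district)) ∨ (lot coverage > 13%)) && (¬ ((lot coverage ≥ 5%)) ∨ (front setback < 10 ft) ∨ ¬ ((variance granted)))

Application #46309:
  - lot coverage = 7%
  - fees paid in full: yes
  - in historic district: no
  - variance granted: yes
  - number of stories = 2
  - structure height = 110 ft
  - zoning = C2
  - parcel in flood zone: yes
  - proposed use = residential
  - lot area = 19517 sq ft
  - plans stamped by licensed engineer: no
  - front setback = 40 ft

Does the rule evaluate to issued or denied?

Denied

Atomic conditions:
  structure height ≤ 11 ft: 110 ≤ 11 is false
  front setback > 29 ft: 40 > 29 is true
  zoning ∈ {AG, M1, R1}: C2 is not in the set → false
  parcel in flood zone: yes → true
  proposed use = agricultural: residential == agricultural is false
  fees paid in full: yes → true
  plans stamped by licensed engineer: no → false
  lot area < 15382 sq ft: 19517 < 15382 is false
  NOT variance granted: yes → false
  number of stories > 3: 2 > 3 is false
  variance granted: yes → true
  in historic district: no → false
  lot coverage > 13%: 7 > 13 is false
  lot coverage ≥ 5%: 7 ≥ 5 is true
  front setback < 10 ft: 40 < 10 is false
Combine:
[1] false OR true = true
[2.1] NOT false = true
[2.2] NOT true = false
[2] true OR false OR false = true
[3] true OR false = true
[4.1] NOT false = true
[4] true OR false OR false = true
[5.1] NOT true = false
[5.2] NOT false = true
[5] false OR true OR false = true
[6.1] NOT true = false
[6.3] NOT true = false
[6] false OR false OR false = false
[root] true AND true AND true AND true AND true AND false = false
Overall: false → denied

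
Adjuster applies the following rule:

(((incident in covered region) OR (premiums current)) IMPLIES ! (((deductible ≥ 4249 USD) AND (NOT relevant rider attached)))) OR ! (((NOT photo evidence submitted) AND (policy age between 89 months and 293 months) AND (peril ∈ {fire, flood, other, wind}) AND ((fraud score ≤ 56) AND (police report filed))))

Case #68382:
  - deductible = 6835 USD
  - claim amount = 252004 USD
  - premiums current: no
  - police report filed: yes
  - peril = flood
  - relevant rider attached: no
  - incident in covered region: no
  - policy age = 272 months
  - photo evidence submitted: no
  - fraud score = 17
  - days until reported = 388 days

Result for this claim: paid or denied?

Paid

Atomic conditions:
  incident in covered region: no → false
  premiums current: no → false
  deductible ≥ 4249 USD: 6835 ≥ 4249 is true
  NOT relevant rider attached: no → true
  NOT photo evidence submitted: no → true
  policy age between 89 months and 293 months: 272 in [89, 293] is true
  peril ∈ {fire, flood, other, wind}: flood is in the set → true
  fraud score ≤ 56: 17 ≤ 56 is true
  police report filed: yes → true
Combine:
[1.1] false OR false = false
[1.2.1] true AND true = true
[1.2] NOT true = false
[1] false → false (antecedent false ⇒ implication holds) = true
[2.1.4] true AND true = true
[2.1] true AND true AND true AND true = true
[2] NOT true = false
[root] true OR false = true
Overall: true → paid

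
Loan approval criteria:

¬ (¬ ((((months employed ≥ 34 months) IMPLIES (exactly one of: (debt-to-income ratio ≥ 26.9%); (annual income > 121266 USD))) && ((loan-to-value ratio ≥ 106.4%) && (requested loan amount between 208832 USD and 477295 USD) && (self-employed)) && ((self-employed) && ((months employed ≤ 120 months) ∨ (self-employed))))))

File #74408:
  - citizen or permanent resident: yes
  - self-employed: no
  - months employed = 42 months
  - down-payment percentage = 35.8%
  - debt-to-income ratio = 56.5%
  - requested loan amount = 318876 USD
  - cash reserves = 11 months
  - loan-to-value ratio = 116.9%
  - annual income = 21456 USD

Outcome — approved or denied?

Denied

Atomic conditions:
  months employed ≥ 34 months: 42 ≥ 34 is true
  debt-to-income ratio ≥ 26.9%: 56.5 ≥ 26.9 is true
  annual income > 121266 USD: 21456 > 121266 is false
  loan-to-value ratio ≥ 106.4%: 116.9 ≥ 106.4 is true
  requested loan amount between 208832 USD and 477295 USD: 318876 in [208832, 477295] is true
  self-employed: no → false
  months employed ≤ 120 months: 42 ≤ 120 is true
Combine:
[1.1.1.2] exactly-one(true, false) = true
[1.1.1] true → true = true
[1.1.2] true AND true AND false = false
[1.1.3.2] true OR false = true
[1.1.3] false AND true = false
[1.1] true AND false AND false = false
[1] NOT false = true
[root] NOT true = false
Overall: false → denied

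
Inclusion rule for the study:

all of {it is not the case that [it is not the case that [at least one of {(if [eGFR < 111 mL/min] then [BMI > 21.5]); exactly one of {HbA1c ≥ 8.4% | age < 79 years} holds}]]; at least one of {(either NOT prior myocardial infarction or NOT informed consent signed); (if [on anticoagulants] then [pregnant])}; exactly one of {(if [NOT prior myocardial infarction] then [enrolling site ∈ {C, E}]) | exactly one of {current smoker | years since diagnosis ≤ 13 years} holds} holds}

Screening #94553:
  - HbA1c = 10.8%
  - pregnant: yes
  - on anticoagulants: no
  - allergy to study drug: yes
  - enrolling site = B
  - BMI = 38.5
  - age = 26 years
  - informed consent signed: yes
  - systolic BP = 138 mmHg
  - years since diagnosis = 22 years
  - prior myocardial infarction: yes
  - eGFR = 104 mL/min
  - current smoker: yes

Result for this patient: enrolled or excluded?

Excluded

Atomic conditions:
  eGFR < 111 mL/min: 104 < 111 is true
  BMI > 21.5: 38.5 > 21.5 is true
  HbA1c ≥ 8.4%: 10.8 ≥ 8.4 is true
  age < 79 years: 26 < 79 is true
  NOT prior myocardial infarction: yes → false
  NOT informed consent signed: yes → false
  on anticoagulants: no → false
  pregnant: yes → true
  enrolling site ∈ {C, E}: B is not in the set → false
  current smoker: yes → true
  years since diagnosis ≤ 13 years: 22 ≤ 13 is false
Combine:
[1.1.1.1] true → true = true
[1.1.1.2] exactly-one(true, true) = false
[1.1.1] true OR false = true
[1.1] NOT true = false
[1] NOT false = true
[2.1] false OR false = false
[2.2] false → true (antecedent false ⇒ implication holds) = true
[2] false OR true = true
[3.1] false → false (antecedent false ⇒ implication holds) = true
[3.2] exactly-one(true, false) = true
[3] exactly-one(true, true) = false
[root] true AND true AND false = false
Overall: false → excluded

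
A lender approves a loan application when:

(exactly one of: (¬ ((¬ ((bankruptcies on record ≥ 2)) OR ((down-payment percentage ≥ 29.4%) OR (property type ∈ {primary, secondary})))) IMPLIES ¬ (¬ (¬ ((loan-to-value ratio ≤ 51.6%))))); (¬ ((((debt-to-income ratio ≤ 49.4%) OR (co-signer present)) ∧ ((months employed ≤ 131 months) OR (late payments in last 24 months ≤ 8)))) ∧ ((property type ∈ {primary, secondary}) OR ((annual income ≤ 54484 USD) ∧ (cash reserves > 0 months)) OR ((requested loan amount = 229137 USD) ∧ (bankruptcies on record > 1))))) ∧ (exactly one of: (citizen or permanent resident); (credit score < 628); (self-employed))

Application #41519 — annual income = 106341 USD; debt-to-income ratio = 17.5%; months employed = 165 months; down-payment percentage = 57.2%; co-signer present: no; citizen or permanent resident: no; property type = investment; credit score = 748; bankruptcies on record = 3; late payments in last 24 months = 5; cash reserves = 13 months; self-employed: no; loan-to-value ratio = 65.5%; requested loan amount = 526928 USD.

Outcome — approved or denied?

Denied

Atomic conditions:
  bankruptcies on record ≥ 2: 3 ≥ 2 is true
  down-payment percentage ≥ 29.4%: 57.2 ≥ 29.4 is true
  property type ∈ {primary, secondary}: investment is not in the set → false
  loan-to-value ratio ≤ 51.6%: 65.5 ≤ 51.6 is false
  debt-to-income ratio ≤ 49.4%: 17.5 ≤ 49.4 is true
  co-signer present: no → false
  months employed ≤ 131 months: 165 ≤ 131 is false
  late payments in last 24 months ≤ 8: 5 ≤ 8 is true
  annual income ≤ 54484 USD: 106341 ≤ 54484 is false
  cash reserves > 0 months: 13 > 0 is true
  requested loan amount = 229137 USD: 526928 == 229137 is false
  bankruptcies on record > 1: 3 > 1 is true
  citizen or permanent resident: no → false
  credit score < 628: 748 < 628 is false
  self-employed: no → false
Combine:
[1.1.1.1.1] NOT true = false
[1.1.1.1.2] true OR false = true
[1.1.1.1] false OR true = true
[1.1.1] NOT true = false
[1.1.2.1.1] NOT false = true
[1.1.2.1] NOT true = false
[1.1.2] NOT false = true
[1.1] false → true (antecedent false ⇒ implication holds) = true
[1.2.1.1.1] true OR false = true
[1.2.1.1.2] false OR true = true
[1.2.1.1] true AND true = true
[1.2.1] NOT true = false
[1.2.2.2] false AND true = false
[1.2.2.3] false AND true = false
[1.2.2] false OR false OR false = false
[1.2] false AND false = false
[1] exactly-one(true, false) = true
[2] exactly-one(false, false, false) = false
[root] true AND false = false
Overall: false → denied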